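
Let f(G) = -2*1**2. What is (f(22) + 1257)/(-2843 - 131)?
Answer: -1255/2974 ≈ -0.42199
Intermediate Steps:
f(G) = -2 (f(G) = -2*1 = -2)
(f(22) + 1257)/(-2843 - 131) = (-2 + 1257)/(-2843 - 131) = 1255/(-2974) = 1255*(-1/2974) = -1255/2974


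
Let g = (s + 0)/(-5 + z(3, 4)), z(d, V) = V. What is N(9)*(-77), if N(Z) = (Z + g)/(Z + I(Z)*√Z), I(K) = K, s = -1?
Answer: -385/18 ≈ -21.389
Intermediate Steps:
g = 1 (g = (-1 + 0)/(-5 + 4) = -1/(-1) = -1*(-1) = 1)
N(Z) = (1 + Z)/(Z + Z^(3/2)) (N(Z) = (Z + 1)/(Z + Z*√Z) = (1 + Z)/(Z + Z^(3/2)))
N(9)*(-77) = ((1 + 9)/(9 + 9^(3/2)))*(-77) = (10/(9 + 27))*(-77) = (10/36)*(-77) = ((1/36)*10)*(-77) = (5/18)*(-77) = -385/18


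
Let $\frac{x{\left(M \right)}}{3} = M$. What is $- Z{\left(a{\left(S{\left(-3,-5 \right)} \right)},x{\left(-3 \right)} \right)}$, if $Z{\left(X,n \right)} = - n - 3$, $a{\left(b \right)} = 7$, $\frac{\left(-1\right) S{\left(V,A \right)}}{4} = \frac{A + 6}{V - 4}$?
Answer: $-6$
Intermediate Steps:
$S{\left(V,A \right)} = - \frac{4 \left(6 + A\right)}{-4 + V}$ ($S{\left(V,A \right)} = - 4 \frac{A + 6}{V - 4} = - 4 \frac{6 + A}{-4 + V} = - \frac{4 \left(6 + A\right)}{-4 + V}$)
$x{\left(M \right)} = 3 M$
$Z{\left(X,n \right)} = -3 - n$
$- Z{\left(a{\left(S{\left(-3,-5 \right)} \right)},x{\left(-3 \right)} \right)} = - (-3 - 3 \left(-3\right)) = - (-3 - -9) = - (-3 + 9) = \left(-1\right) 6 = -6$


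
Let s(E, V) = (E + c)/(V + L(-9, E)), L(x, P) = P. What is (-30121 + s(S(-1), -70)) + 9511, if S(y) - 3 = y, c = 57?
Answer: -1401539/68 ≈ -20611.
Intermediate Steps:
S(y) = 3 + y
s(E, V) = (57 + E)/(E + V) (s(E, V) = (E + 57)/(V + E) = (57 + E)/(E + V))
(-30121 + s(S(-1), -70)) + 9511 = (-30121 + (57 + (3 - 1))/((3 - 1) - 70)) + 9511 = (-30121 + (57 + 2)/(2 - 70)) + 9511 = (-30121 + 59/(-68)) + 9511 = (-30121 - 1/68*59) + 9511 = (-30121 - 59/68) + 9511 = -2048287/68 + 9511 = -1401539/68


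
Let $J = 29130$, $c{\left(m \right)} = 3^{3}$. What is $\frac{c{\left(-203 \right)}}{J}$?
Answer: $\frac{9}{9710} \approx 0.00092688$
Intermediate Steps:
$c{\left(m \right)} = 27$
$\frac{c{\left(-203 \right)}}{J} = \frac{27}{29130} = 27 \cdot \frac{1}{29130} = \frac{9}{9710}$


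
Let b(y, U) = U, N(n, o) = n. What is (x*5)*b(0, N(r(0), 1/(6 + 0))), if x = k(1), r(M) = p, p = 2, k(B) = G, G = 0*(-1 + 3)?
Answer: 0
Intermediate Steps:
G = 0 (G = 0*2 = 0)
k(B) = 0
r(M) = 2
x = 0
(x*5)*b(0, N(r(0), 1/(6 + 0))) = (0*5)*2 = 0*2 = 0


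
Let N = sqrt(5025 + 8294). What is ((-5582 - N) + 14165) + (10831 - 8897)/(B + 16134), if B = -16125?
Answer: 79181/9 - sqrt(13319) ≈ 8682.5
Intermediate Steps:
N = sqrt(13319) ≈ 115.41
((-5582 - N) + 14165) + (10831 - 8897)/(B + 16134) = ((-5582 - sqrt(13319)) + 14165) + (10831 - 8897)/(-16125 + 16134) = (8583 - sqrt(13319)) + 1934/9 = 79181/9 - sqrt(13319)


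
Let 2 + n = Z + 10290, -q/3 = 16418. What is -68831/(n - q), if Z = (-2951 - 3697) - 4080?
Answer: -68831/48814 ≈ -1.4101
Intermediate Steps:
q = -49254 (q = -3*16418 = -49254)
Z = -10728 (Z = -6648 - 4080 = -10728)
n = -440 (n = -2 + (-10728 + 10290) = -2 - 438 = -440)
-68831/(n - q) = -68831/(-440 - 1*(-49254)) = -68831/(-440 + 49254) = -68831/48814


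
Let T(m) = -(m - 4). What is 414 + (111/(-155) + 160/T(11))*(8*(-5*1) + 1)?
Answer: 1446693/1085 ≈ 1333.4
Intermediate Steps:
T(m) = 4 - m (T(m) = -(-4 + m) = 4 - m)
414 + (111/(-155) + 160/T(11))*(8*(-5*1) + 1) = 414 + (111/(-155) + 160/(4 - 1*11))*(8*(-5*1) + 1) = 414 + (111*(-1/155) + 160/(4 - 11))*(8*(-5) + 1) = 414 + (-111/155 + 160/(-7))*(-40 + 1) = 414 + (-111/155 + 160*(-⅐))*(-39) = 414 + (-111/155 - 160/7)*(-39) = 414 - 25577/1085*(-39) = 414 + 997503/1085 = 1446693/1085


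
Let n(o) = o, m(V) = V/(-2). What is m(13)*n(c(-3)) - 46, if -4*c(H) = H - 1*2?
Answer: -433/8 ≈ -54.125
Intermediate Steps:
c(H) = ½ - H/4 (c(H) = -(H - 1*2)/4 = -(H - 2)/4 = -(-2 + H)/4 = ½ - H/4)
m(V) = -V/2 (m(V) = V*(-½) = -V/2)
m(13)*n(c(-3)) - 46 = (-½*13)*(½ - ¼*(-3)) - 46 = -13*(½ + ¾)/2 - 46 = -13/2*5/4 - 46 = -65/8 - 46 = -433/8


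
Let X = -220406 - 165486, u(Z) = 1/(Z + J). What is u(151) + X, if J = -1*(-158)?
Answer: -119240627/309 ≈ -3.8589e+5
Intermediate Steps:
J = 158
u(Z) = 1/(158 + Z) (u(Z) = 1/(Z + 158) = 1/(158 + Z))
X = -385892
u(151) + X = 1/(158 + 151) - 385892 = 1/309 - 385892 = -119240627/309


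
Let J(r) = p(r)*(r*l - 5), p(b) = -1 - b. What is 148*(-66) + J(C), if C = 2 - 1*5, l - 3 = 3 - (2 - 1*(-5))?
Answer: -9772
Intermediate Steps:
l = -1 (l = 3 + (3 - (2 - 1*(-5))) = 3 + (3 - (2 + 5)) = 3 + (3 - 1*7) = 3 + (3 - 7) = 3 - 4 = -1)
C = -3 (C = 2 - 5 = -3)
J(r) = (-1 - r)*(-5 - r) (J(r) = (-1 - r)*(r*(-1) - 5) = (-1 - r)*(-r - 5) = (-1 - r)*(-5 - r))
148*(-66) + J(C) = 148*(-66) + (1 - 3)*(5 - 3) = -9768 - 2*2 = -9768 - 4 = -9772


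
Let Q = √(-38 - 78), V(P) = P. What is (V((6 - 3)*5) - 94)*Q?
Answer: -158*I*√29 ≈ -850.86*I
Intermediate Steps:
Q = 2*I*√29 (Q = √(-116) = 2*I*√29 ≈ 10.77*I)
(V((6 - 3)*5) - 94)*Q = ((6 - 3)*5 - 94)*(2*I*√29) = (3*5 - 94)*(2*I*√29) = (15 - 94)*(2*I*√29) = -158*I*√29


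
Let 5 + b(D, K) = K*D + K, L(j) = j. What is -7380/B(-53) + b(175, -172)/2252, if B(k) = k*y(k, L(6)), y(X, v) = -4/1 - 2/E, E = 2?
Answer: -4928633/119356 ≈ -41.294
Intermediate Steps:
y(X, v) = -5 (y(X, v) = -4/1 - 2/2 = -4*1 - 2*1/2 = -4 - 1 = -5)
b(D, K) = -5 + K + D*K (b(D, K) = -5 + (K*D + K) = -5 + (D*K + K) = -5 + (K + D*K) = -5 + K + D*K)
B(k) = -5*k (B(k) = k*(-5) = -5*k)
-7380/B(-53) + b(175, -172)/2252 = -7380/((-5*(-53))) + (-5 - 172 + 175*(-172))/2252 = -7380/265 + (-5 - 172 - 30100)*(1/2252) = -7380*1/265 - 30277*1/2252 = -1476/53 - 30277/2252 = -4928633/119356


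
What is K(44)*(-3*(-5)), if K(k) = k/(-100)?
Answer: -33/5 ≈ -6.6000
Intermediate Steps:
K(k) = -k/100 (K(k) = k*(-1/100) = -k/100)
K(44)*(-3*(-5)) = (-1/100*44)*(-3*(-5)) = -11/25*15 = -33/5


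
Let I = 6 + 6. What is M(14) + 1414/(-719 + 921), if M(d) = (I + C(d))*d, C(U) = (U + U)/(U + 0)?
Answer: 203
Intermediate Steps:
I = 12
C(U) = 2 (C(U) = (2*U)/U = 2)
M(d) = 14*d (M(d) = (12 + 2)*d = 14*d)
M(14) + 1414/(-719 + 921) = 14*14 + 1414/(-719 + 921) = 196 + 1414/202 = 196 + 1414*(1/202) = 196 + 7 = 203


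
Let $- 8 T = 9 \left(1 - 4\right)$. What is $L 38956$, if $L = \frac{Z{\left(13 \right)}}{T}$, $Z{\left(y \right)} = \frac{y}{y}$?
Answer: $\frac{311648}{27} \approx 11543.0$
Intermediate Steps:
$Z{\left(y \right)} = 1$
$T = \frac{27}{8}$ ($T = - \frac{9 \left(1 - 4\right)}{8} = - \frac{9 \left(-3\right)}{8} = \left(- \frac{1}{8}\right) \left(-27\right) = \frac{27}{8} \approx 3.375$)
$L = \frac{8}{27}$ ($L = 1 \frac{1}{\frac{27}{8}} = 1 \cdot \frac{8}{27} = \frac{8}{27} \approx 0.2963$)
$L 38956 = \frac{8}{27} \cdot 38956 = \frac{311648}{27}$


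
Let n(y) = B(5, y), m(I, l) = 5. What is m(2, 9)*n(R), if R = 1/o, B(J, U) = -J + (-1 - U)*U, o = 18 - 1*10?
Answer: -1645/64 ≈ -25.703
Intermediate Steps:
o = 8 (o = 18 - 10 = 8)
B(J, U) = -J + U*(-1 - U)
R = ⅛ (R = 1/8 = ⅛ ≈ 0.12500)
n(y) = -5 - y - y² (n(y) = -1*5 - y - y² = -5 - y - y²)
m(2, 9)*n(R) = 5*(-5 - 1*⅛ - (⅛)²) = 5*(-5 - ⅛ - 1*1/64) = 5*(-5 - ⅛ - 1/64) = 5*(-329/64) = -1645/64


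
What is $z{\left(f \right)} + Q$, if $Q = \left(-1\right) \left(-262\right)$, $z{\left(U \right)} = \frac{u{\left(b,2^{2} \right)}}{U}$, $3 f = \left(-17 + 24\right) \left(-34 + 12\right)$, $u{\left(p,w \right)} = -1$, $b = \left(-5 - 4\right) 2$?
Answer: $\frac{40351}{154} \approx 262.02$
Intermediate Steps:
$b = -18$ ($b = \left(-9\right) 2 = -18$)
$f = - \frac{154}{3}$ ($f = \frac{\left(-17 + 24\right) \left(-34 + 12\right)}{3} = \frac{7 \left(-22\right)}{3} = \frac{1}{3} \left(-154\right) = - \frac{154}{3} \approx -51.333$)
$z{\left(U \right)} = - \frac{1}{U}$
$Q = 262$
$z{\left(f \right)} + Q = - \frac{1}{- \frac{154}{3}} + 262 = \left(-1\right) \left(- \frac{3}{154}\right) + 262 = \frac{3}{154} + 262 = \frac{40351}{154}$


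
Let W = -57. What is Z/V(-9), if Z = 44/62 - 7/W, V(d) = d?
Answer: -1471/15903 ≈ -0.092498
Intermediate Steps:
Z = 1471/1767 (Z = 44/62 - 7/(-57) = 44*(1/62) - 7*(-1/57) = 22/31 + 7/57 = 1471/1767 ≈ 0.83248)
Z/V(-9) = (1471/1767)/(-9) = -⅑*1471/1767 = -1471/15903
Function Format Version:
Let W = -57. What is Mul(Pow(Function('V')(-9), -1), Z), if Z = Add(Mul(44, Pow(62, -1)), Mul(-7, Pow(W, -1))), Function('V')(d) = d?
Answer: Rational(-1471, 15903) ≈ -0.092498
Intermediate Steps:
Z = Rational(1471, 1767) (Z = Add(Mul(44, Pow(62, -1)), Mul(-7, Pow(-57, -1))) = Add(Mul(44, Rational(1, 62)), Mul(-7, Rational(-1, 57))) = Add(Rational(22, 31), Rational(7, 57)) = Rational(1471, 1767) ≈ 0.83248)
Mul(Pow(Function('V')(-9), -1), Z) = Mul(Pow(-9, -1), Rational(1471, 1767)) = Mul(Rational(-1, 9), Rational(1471, 1767)) = Rational(-1471, 15903)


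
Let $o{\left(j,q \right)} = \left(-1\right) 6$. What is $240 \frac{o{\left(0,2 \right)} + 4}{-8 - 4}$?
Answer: $40$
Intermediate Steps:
$o{\left(j,q \right)} = -6$
$240 \frac{o{\left(0,2 \right)} + 4}{-8 - 4} = 240 \frac{-6 + 4}{-8 - 4} = 240 \left(- \frac{2}{-12}\right) = 240 \left(\left(-2\right) \left(- \frac{1}{12}\right)\right) = 240 \cdot \frac{1}{6} = 40$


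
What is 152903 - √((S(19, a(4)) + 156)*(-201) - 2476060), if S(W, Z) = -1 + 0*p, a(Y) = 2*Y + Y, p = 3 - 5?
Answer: 152903 - 47*I*√1135 ≈ 1.529e+5 - 1583.4*I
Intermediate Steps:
p = -2
a(Y) = 3*Y
S(W, Z) = -1 (S(W, Z) = -1 + 0*(-2) = -1 + 0 = -1)
152903 - √((S(19, a(4)) + 156)*(-201) - 2476060) = 152903 - √((-1 + 156)*(-201) - 2476060) = 152903 - √(155*(-201) - 2476060) = 152903 - √(-31155 - 2476060) = 152903 - √(-2507215) = 152903 - 47*I*√1135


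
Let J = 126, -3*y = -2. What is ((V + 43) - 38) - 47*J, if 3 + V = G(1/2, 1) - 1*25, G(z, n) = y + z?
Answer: -35663/6 ≈ -5943.8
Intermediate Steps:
y = ⅔ (y = -⅓*(-2) = ⅔ ≈ 0.66667)
G(z, n) = ⅔ + z
V = -161/6 (V = -3 + ((⅔ + 1/2) - 1*25) = -3 + ((⅔ + 1*(½)) - 25) = -3 + ((⅔ + ½) - 25) = -3 + (7/6 - 25) = -3 - 143/6 = -161/6 ≈ -26.833)
((V + 43) - 38) - 47*J = ((-161/6 + 43) - 38) - 47*126 = (97/6 - 38) - 5922 = -131/6 - 5922 = -35663/6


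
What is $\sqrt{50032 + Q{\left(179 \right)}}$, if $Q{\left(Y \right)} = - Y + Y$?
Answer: $4 \sqrt{3127} \approx 223.68$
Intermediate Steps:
$Q{\left(Y \right)} = 0$
$\sqrt{50032 + Q{\left(179 \right)}} = \sqrt{50032 + 0} = \sqrt{50032} = 4 \sqrt{3127}$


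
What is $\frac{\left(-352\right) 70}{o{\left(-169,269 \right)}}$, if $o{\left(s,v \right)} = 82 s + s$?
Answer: $\frac{24640}{14027} \approx 1.7566$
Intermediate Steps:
$o{\left(s,v \right)} = 83 s$
$\frac{\left(-352\right) 70}{o{\left(-169,269 \right)}} = \frac{\left(-352\right) 70}{83 \left(-169\right)} = - \frac{24640}{-14027} = \left(-24640\right) \left(- \frac{1}{14027}\right) = \frac{24640}{14027}$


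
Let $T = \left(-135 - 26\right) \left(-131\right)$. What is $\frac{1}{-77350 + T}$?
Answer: $- \frac{1}{56259} \approx -1.7775 \cdot 10^{-5}$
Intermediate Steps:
$T = 21091$ ($T = \left(-161\right) \left(-131\right) = 21091$)
$\frac{1}{-77350 + T} = \frac{1}{-77350 + 21091} = \frac{1}{-56259} = - \frac{1}{56259}$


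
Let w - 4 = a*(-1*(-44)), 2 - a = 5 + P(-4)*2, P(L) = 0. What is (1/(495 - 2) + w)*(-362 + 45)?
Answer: 20003651/493 ≈ 40575.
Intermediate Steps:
a = -3 (a = 2 - (5 + 0*2) = 2 - (5 + 0) = 2 - 1*5 = 2 - 5 = -3)
w = -128 (w = 4 - (-3)*(-44) = 4 - 3*44 = 4 - 132 = -128)
(1/(495 - 2) + w)*(-362 + 45) = (1/(495 - 2) - 128)*(-362 + 45) = (1/493 - 128)*(-317) = -63103/493*(-317) = 20003651/493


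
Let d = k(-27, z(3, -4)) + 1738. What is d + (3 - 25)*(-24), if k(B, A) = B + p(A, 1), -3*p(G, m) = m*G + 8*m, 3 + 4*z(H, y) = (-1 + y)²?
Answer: 4469/2 ≈ 2234.5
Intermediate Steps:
z(H, y) = -¾ + (-1 + y)²/4
p(G, m) = -8*m/3 - G*m/3 (p(G, m) = -(m*G + 8*m)/3 = -(G*m + 8*m)/3 = -(8*m + G*m)/3 = -8*m/3 - G*m/3)
k(B, A) = -8/3 + B - A/3 (k(B, A) = B - ⅓*1*(8 + A) = B + (-8/3 - A/3) = -8/3 + B - A/3)
d = 3413/2 (d = (-8/3 - 27 - (-¾ + (-1 - 4)²/4)/3) + 1738 = (-8/3 - 27 - (-¾ + (¼)*(-5)²)/3) + 1738 = (-8/3 - 27 - (-¾ + (¼)*25)/3) + 1738 = (-8/3 - 27 - (-¾ + 25/4)/3) + 1738 = (-8/3 - 27 - ⅓*11/2) + 1738 = (-8/3 - 27 - 11/6) + 1738 = -63/2 + 1738 = 3413/2 ≈ 1706.5)
d + (3 - 25)*(-24) = 3413/2 + (3 - 25)*(-24) = 3413/2 - 22*(-24) = 3413/2 + 528 = 4469/2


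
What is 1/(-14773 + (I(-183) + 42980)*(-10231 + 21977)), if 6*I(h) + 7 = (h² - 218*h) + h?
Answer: 3/1944347410 ≈ 1.5429e-9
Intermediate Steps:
I(h) = -7/6 - 217*h/6 + h²/6 (I(h) = -7/6 + ((h² - 218*h) + h)/6 = -7/6 + (h² - 217*h)/6 = -7/6 + (-217*h/6 + h²/6) = -7/6 - 217*h/6 + h²/6)
1/(-14773 + (I(-183) + 42980)*(-10231 + 21977)) = 1/(-14773 + ((-7/6 - 217/6*(-183) + (⅙)*(-183)²) + 42980)*(-10231 + 21977)) = 1/(-14773 + ((-7/6 + 13237/2 + (⅙)*33489) + 42980)*11746) = 1/(-14773 + ((-7/6 + 13237/2 + 11163/2) + 42980)*11746) = 1/(-14773 + (73193/6 + 42980)*11746) = 1/(-14773 + (331073/6)*11746) = 1/(-14773 + 1944391729/3) = 1/(1944347410/3) = 3/1944347410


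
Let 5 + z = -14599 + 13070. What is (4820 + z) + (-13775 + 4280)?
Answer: -6209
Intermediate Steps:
z = -1534 (z = -5 + (-14599 + 13070) = -5 - 1529 = -1534)
(4820 + z) + (-13775 + 4280) = (4820 - 1534) + (-13775 + 4280) = 3286 - 9495 = -6209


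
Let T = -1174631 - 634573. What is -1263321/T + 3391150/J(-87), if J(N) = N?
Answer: -2045057411891/52466916 ≈ -38978.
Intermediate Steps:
T = -1809204
-1263321/T + 3391150/J(-87) = -1263321/(-1809204) + 3391150/(-87) = -1263321*(-1/1809204) + 3391150*(-1/87) = 421107/603068 - 3391150/87 = -2045057411891/52466916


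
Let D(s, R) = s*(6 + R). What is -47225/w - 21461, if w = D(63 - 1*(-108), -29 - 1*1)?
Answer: -88028719/4104 ≈ -21450.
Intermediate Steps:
w = -4104 (w = (63 - 1*(-108))*(6 + (-29 - 1*1)) = (63 + 108)*(6 + (-29 - 1)) = 171*(6 - 30) = 171*(-24) = -4104)
-47225/w - 21461 = -47225/(-4104) - 21461 = -47225*(-1/4104) - 21461 = 47225/4104 - 21461 = -88028719/4104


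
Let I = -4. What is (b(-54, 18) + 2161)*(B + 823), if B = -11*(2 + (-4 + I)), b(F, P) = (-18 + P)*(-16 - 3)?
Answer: 1921129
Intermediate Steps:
b(F, P) = 342 - 19*P (b(F, P) = (-18 + P)*(-19) = 342 - 19*P)
B = 66 (B = -11*(2 + (-4 - 4)) = -11*(2 - 8) = -11*(-6) = 66)
(b(-54, 18) + 2161)*(B + 823) = ((342 - 19*18) + 2161)*(66 + 823) = ((342 - 342) + 2161)*889 = (0 + 2161)*889 = 2161*889 = 1921129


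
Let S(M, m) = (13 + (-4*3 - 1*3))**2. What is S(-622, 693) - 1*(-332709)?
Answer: 332713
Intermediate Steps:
S(M, m) = 4 (S(M, m) = (13 + (-12 - 3))**2 = (13 - 15)**2 = (-2)**2 = 4)
S(-622, 693) - 1*(-332709) = 4 - 1*(-332709) = 4 + 332709 = 332713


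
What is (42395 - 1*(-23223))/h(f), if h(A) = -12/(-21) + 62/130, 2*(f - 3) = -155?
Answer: 29856190/477 ≈ 62592.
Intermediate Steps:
f = -149/2 (f = 3 + (½)*(-155) = 3 - 155/2 = -149/2 ≈ -74.500)
h(A) = 477/455 (h(A) = -12*(-1/21) + 62*(1/130) = 4/7 + 31/65 = 477/455)
(42395 - 1*(-23223))/h(f) = (42395 - 1*(-23223))/(477/455) = (42395 + 23223)*(455/477) = 65618*(455/477) = 29856190/477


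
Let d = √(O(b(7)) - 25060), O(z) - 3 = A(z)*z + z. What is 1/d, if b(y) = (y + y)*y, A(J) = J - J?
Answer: -I*√24959/24959 ≈ -0.0063297*I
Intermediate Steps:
A(J) = 0
b(y) = 2*y² (b(y) = (2*y)*y = 2*y²)
O(z) = 3 + z (O(z) = 3 + (0*z + z) = 3 + (0 + z) = 3 + z)
d = I*√24959 (d = √((3 + 2*7²) - 25060) = √((3 + 2*49) - 25060) = √((3 + 98) - 25060) = √(101 - 25060) = √(-24959) = I*√24959 ≈ 157.98*I)
1/d = 1/(I*√24959) = -I*√24959/24959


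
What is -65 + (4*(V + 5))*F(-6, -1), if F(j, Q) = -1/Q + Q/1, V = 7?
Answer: -65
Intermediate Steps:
F(j, Q) = Q - 1/Q (F(j, Q) = -1/Q + Q*1 = -1/Q + Q = Q - 1/Q)
-65 + (4*(V + 5))*F(-6, -1) = -65 + (4*(7 + 5))*(-1 - 1/(-1)) = -65 + (4*12)*(-1 - 1*(-1)) = -65 + 48*(-1 + 1) = -65 + 48*0 = -65 + 0 = -65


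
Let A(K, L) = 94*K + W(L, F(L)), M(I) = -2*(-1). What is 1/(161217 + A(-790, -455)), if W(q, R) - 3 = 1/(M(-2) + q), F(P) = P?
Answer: 453/39392879 ≈ 1.1500e-5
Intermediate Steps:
M(I) = 2
W(q, R) = 3 + 1/(2 + q)
A(K, L) = 94*K + (7 + 3*L)/(2 + L)
1/(161217 + A(-790, -455)) = 1/(161217 + (7 + 3*(-455) + 94*(-790)*(2 - 455))/(2 - 455)) = 1/(161217 + (7 - 1365 + 94*(-790)*(-453))/(-453)) = 1/(161217 - (7 - 1365 + 33639780)/453) = 1/(161217 - 1/453*33638422) = 1/(161217 - 33638422/453) = 1/(39392879/453) = 453/39392879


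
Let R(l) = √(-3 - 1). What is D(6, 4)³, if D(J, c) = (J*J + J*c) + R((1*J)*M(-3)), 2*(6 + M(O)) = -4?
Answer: 215280 + 21592*I ≈ 2.1528e+5 + 21592.0*I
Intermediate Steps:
M(O) = -8 (M(O) = -6 + (½)*(-4) = -6 - 2 = -8)
R(l) = 2*I (R(l) = √(-4) = 2*I)
D(J, c) = J² + 2*I + J*c (D(J, c) = (J*J + J*c) + 2*I = (J² + J*c) + 2*I = J² + 2*I + J*c)
D(6, 4)³ = (6² + 2*I + 6*4)³ = (36 + 2*I + 24)³ = (60 + 2*I)³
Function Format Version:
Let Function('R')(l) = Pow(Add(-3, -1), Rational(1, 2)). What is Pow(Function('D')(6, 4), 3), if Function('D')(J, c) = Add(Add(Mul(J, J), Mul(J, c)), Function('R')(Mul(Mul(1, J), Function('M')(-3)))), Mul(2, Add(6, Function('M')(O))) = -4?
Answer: Add(215280, Mul(21592, I)) ≈ Add(2.1528e+5, Mul(21592., I))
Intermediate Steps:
Function('M')(O) = -8 (Function('M')(O) = Add(-6, Mul(Rational(1, 2), -4)) = Add(-6, -2) = -8)
Function('R')(l) = Mul(2, I) (Function('R')(l) = Pow(-4, Rational(1, 2)) = Mul(2, I))
Function('D')(J, c) = Add(Pow(J, 2), Mul(2, I), Mul(J, c)) (Function('D')(J, c) = Add(Add(Mul(J, J), Mul(J, c)), Mul(2, I)) = Add(Add(Pow(J, 2), Mul(J, c)), Mul(2, I)) = Add(Pow(J, 2), Mul(2, I), Mul(J, c)))
Pow(Function('D')(6, 4), 3) = Pow(Add(Pow(6, 2), Mul(2, I), Mul(6, 4)), 3) = Pow(Add(36, Mul(2, I), 24), 3) = Pow(Add(60, Mul(2, I)), 3)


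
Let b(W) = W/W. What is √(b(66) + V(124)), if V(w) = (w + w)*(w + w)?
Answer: √61505 ≈ 248.00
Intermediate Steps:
V(w) = 4*w² (V(w) = (2*w)*(2*w) = 4*w²)
b(W) = 1
√(b(66) + V(124)) = √(1 + 4*124²) = √(1 + 4*15376) = √(1 + 61504) = √61505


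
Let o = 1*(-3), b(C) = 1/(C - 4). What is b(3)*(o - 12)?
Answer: 15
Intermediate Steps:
b(C) = 1/(-4 + C)
o = -3
b(3)*(o - 12) = (-3 - 12)/(-4 + 3) = -15/(-1) = -1*(-15) = 15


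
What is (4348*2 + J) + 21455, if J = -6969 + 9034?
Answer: 32216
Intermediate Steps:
J = 2065
(4348*2 + J) + 21455 = (4348*2 + 2065) + 21455 = (8696 + 2065) + 21455 = 10761 + 21455 = 32216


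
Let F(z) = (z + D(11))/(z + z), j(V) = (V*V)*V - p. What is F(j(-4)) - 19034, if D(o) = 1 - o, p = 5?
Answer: -2626613/138 ≈ -19033.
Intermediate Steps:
j(V) = -5 + V**3 (j(V) = (V*V)*V - 1*5 = V**2*V - 5 = V**3 - 5 = -5 + V**3)
F(z) = (-10 + z)/(2*z) (F(z) = (z + (1 - 1*11))/(z + z) = (z + (1 - 11))/((2*z)) = (z - 10)*(1/(2*z)) = (-10 + z)*(1/(2*z)) = (-10 + z)/(2*z))
F(j(-4)) - 19034 = (-10 + (-5 + (-4)**3))/(2*(-5 + (-4)**3)) - 19034 = (-10 + (-5 - 64))/(2*(-5 - 64)) - 19034 = (1/2)*(-10 - 69)/(-69) - 19034 = (1/2)*(-1/69)*(-79) - 19034 = 79/138 - 19034 = -2626613/138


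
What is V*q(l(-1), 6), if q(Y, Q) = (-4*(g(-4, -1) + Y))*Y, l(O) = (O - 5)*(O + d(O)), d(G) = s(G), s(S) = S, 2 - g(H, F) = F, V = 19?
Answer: -13680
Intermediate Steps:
g(H, F) = 2 - F
d(G) = G
l(O) = 2*O*(-5 + O) (l(O) = (O - 5)*(O + O) = (-5 + O)*(2*O) = 2*O*(-5 + O))
q(Y, Q) = Y*(-12 - 4*Y) (q(Y, Q) = (-4*((2 - 1*(-1)) + Y))*Y = (-4*((2 + 1) + Y))*Y = (-4*(3 + Y))*Y = (-12 - 4*Y)*Y = Y*(-12 - 4*Y))
V*q(l(-1), 6) = 19*(-4*2*(-1)*(-5 - 1)*(3 + 2*(-1)*(-5 - 1))) = 19*(-4*2*(-1)*(-6)*(3 + 2*(-1)*(-6))) = 19*(-4*12*(3 + 12)) = 19*(-4*12*15) = 19*(-720) = -13680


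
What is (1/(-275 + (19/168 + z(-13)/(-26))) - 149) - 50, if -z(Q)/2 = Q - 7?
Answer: -120141071/603713 ≈ -199.00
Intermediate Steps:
z(Q) = 14 - 2*Q (z(Q) = -2*(Q - 7) = -2*(-7 + Q) = 14 - 2*Q)
(1/(-275 + (19/168 + z(-13)/(-26))) - 149) - 50 = (1/(-275 + (19/168 + (14 - 2*(-13))/(-26))) - 149) - 50 = (1/(-275 + (19*(1/168) + (14 + 26)*(-1/26))) - 149) - 50 = (1/(-275 + (19/168 + 40*(-1/26))) - 149) - 50 = (1/(-275 + (19/168 - 20/13)) - 149) - 50 = (1/(-275 - 3113/2184) - 149) - 50 = (1/(-603713/2184) - 149) - 50 = (-2184/603713 - 149) - 50 = -89955421/603713 - 50 = -120141071/603713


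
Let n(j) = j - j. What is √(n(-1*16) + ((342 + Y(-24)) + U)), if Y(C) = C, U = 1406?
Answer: 2*√431 ≈ 41.521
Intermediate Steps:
n(j) = 0
√(n(-1*16) + ((342 + Y(-24)) + U)) = √(0 + ((342 - 24) + 1406)) = √(0 + (318 + 1406)) = √(0 + 1724) = √1724 = 2*√431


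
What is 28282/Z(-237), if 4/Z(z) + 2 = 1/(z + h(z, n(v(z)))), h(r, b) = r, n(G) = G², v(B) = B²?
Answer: -169871/12 ≈ -14156.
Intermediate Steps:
Z(z) = 4/(-2 + 1/(2*z)) (Z(z) = 4/(-2 + 1/(z + z)) = 4/(-2 + 1/(2*z)))
28282/Z(-237) = 28282/((-8*(-237)/(-1 + 4*(-237)))) = 28282/((-8*(-237)/(-1 - 948))) = 28282/((-8*(-237)/(-949))) = 28282/((-8*(-237)*(-1/949))) = 28282/(-1896/949) = 28282*(-949/1896) = -169871/12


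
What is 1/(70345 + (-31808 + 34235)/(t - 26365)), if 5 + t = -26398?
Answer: 52768/3711962533 ≈ 1.4216e-5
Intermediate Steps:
t = -26403 (t = -5 - 26398 = -26403)
1/(70345 + (-31808 + 34235)/(t - 26365)) = 1/(70345 + (-31808 + 34235)/(-26403 - 26365)) = 1/(70345 + 2427/(-52768)) = 1/(70345 + 2427*(-1/52768)) = 1/(70345 - 2427/52768) = 1/(3711962533/52768) = 52768/3711962533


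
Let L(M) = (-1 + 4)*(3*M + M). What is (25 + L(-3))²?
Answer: 121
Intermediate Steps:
L(M) = 12*M (L(M) = 3*(4*M) = 12*M)
(25 + L(-3))² = (25 + 12*(-3))² = (25 - 36)² = (-11)² = 121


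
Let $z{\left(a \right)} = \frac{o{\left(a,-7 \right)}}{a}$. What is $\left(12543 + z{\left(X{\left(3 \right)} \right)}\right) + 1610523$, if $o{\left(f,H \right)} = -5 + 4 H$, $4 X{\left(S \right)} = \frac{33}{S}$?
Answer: $1623054$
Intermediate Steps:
$X{\left(S \right)} = \frac{33}{4 S}$ ($X{\left(S \right)} = \frac{33 \frac{1}{S}}{4} = \frac{33}{4 S}$)
$z{\left(a \right)} = - \frac{33}{a}$ ($z{\left(a \right)} = \frac{-5 + 4 \left(-7\right)}{a} = \frac{-5 - 28}{a} = - \frac{33}{a}$)
$\left(12543 + z{\left(X{\left(3 \right)} \right)}\right) + 1610523 = \left(12543 - \frac{33}{\frac{33}{4} \cdot \frac{1}{3}}\right) + 1610523 = \left(12543 - \frac{33}{\frac{11}{4}}\right) + 1610523 = \left(12543 - 12\right) + 1610523 = 12531 + 1610523 = 1623054$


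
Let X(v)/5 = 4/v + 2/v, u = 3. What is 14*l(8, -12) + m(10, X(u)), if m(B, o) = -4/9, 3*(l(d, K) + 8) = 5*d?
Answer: 668/9 ≈ 74.222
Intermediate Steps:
l(d, K) = -8 + 5*d/3 (l(d, K) = -8 + (5*d)/3 = -8 + 5*d/3)
X(v) = 30/v (X(v) = 5*(4/v + 2/v) = 5*(6/v) = 30/v)
m(B, o) = -4/9 (m(B, o) = -4*⅑ = -4/9)
14*l(8, -12) + m(10, X(u)) = 14*(-8 + (5/3)*8) - 4/9 = 14*(-8 + 40/3) - 4/9 = 14*(16/3) - 4/9 = 224/3 - 4/9 = 668/9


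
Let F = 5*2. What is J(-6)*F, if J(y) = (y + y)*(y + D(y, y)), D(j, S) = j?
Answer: 1440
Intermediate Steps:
J(y) = 4*y**2 (J(y) = (y + y)*(y + y) = (2*y)*(2*y) = 4*y**2)
F = 10
J(-6)*F = (4*(-6)**2)*10 = (4*36)*10 = 144*10 = 1440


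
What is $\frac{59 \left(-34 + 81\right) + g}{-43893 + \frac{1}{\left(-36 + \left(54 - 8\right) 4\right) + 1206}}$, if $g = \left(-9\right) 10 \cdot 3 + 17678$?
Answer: $- \frac{27325074}{59431121} \approx -0.45978$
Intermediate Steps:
$g = 17408$ ($g = \left(-90\right) 3 + 17678 = -270 + 17678 = 17408$)
$\frac{59 \left(-34 + 81\right) + g}{-43893 + \frac{1}{\left(-36 + \left(54 - 8\right) 4\right) + 1206}} = \frac{59 \left(-34 + 81\right) + 17408}{-43893 + \frac{1}{\left(-36 + \left(54 - 8\right) 4\right) + 1206}} = \frac{59 \cdot 47 + 17408}{-43893 + \frac{1}{\left(-36 + \left(54 - 8\right) 4\right) + 1206}} = \frac{2773 + 17408}{-43893 + \frac{1}{\left(-36 + 46 \cdot 4\right) + 1206}} = \frac{20181}{-43893 + \frac{1}{\left(-36 + 184\right) + 1206}} = \frac{20181}{-43893 + \frac{1}{148 + 1206}} = \frac{20181}{-43893 + \frac{1}{1354}} = \frac{20181}{- \frac{59431121}{1354}} = 20181 \left(- \frac{1354}{59431121}\right) = - \frac{27325074}{59431121}$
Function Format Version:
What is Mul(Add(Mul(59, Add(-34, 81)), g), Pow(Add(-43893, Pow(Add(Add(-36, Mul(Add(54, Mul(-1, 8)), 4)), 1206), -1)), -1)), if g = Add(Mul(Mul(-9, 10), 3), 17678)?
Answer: Rational(-27325074, 59431121) ≈ -0.45978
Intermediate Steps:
g = 17408 (g = Add(Mul(-90, 3), 17678) = Add(-270, 17678) = 17408)
Mul(Add(Mul(59, Add(-34, 81)), g), Pow(Add(-43893, Pow(Add(Add(-36, Mul(Add(54, Mul(-1, 8)), 4)), 1206), -1)), -1)) = Mul(Add(Mul(59, Add(-34, 81)), 17408), Pow(Add(-43893, Pow(Add(Add(-36, Mul(Add(54, Mul(-1, 8)), 4)), 1206), -1)), -1)) = Mul(Add(Mul(59, 47), 17408), Pow(Add(-43893, Pow(Add(Add(-36, Mul(Add(54, -8), 4)), 1206), -1)), -1)) = Mul(Add(2773, 17408), Pow(Add(-43893, Pow(Add(Add(-36, Mul(46, 4)), 1206), -1)), -1)) = Mul(20181, Pow(Add(-43893, Pow(Add(Add(-36, 184), 1206), -1)), -1)) = Mul(20181, Pow(Add(-43893, Pow(Add(148, 1206), -1)), -1)) = Mul(20181, Pow(Add(-43893, Pow(1354, -1)), -1)) = Mul(20181, Pow(Add(-43893, Rational(1, 1354)), -1)) = Mul(20181, Pow(Rational(-59431121, 1354), -1)) = Mul(20181, Rational(-1354, 59431121)) = Rational(-27325074, 59431121)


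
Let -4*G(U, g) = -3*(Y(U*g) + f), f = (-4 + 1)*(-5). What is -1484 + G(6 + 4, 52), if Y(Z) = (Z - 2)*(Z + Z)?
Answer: 1610269/4 ≈ 4.0257e+5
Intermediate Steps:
f = 15 (f = -3*(-5) = 15)
Y(Z) = 2*Z*(-2 + Z) (Y(Z) = (-2 + Z)*(2*Z) = 2*Z*(-2 + Z))
G(U, g) = 45/4 + 3*U*g*(-2 + U*g)/2 (G(U, g) = -(-3)*(2*(U*g)*(-2 + U*g) + 15)/4 = -(-3)*(2*U*g*(-2 + U*g) + 15)/4 = -(-3)*(15 + 2*U*g*(-2 + U*g))/4 = -(-45 - 6*U*g*(-2 + U*g))/4 = 45/4 + 3*U*g*(-2 + U*g)/2)
-1484 + G(6 + 4, 52) = -1484 + (45/4 + (3/2)*(6 + 4)*52*(-2 + (6 + 4)*52)) = -1484 + (45/4 + (3/2)*10*52*(-2 + 10*52)) = -1484 + (45/4 + (3/2)*10*52*(-2 + 520)) = -1484 + (45/4 + (3/2)*10*52*518) = -1484 + (45/4 + 404040) = -1484 + 1616205/4 = 1610269/4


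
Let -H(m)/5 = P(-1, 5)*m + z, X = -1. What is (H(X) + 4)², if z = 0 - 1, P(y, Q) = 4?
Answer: 841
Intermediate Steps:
z = -1
H(m) = 5 - 20*m (H(m) = -5*(4*m - 1) = -5*(-1 + 4*m) = 5 - 20*m)
(H(X) + 4)² = ((5 - 20*(-1)) + 4)² = ((5 + 20) + 4)² = (25 + 4)² = 29² = 841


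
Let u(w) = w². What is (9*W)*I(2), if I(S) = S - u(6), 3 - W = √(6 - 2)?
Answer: -306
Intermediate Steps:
W = 1 (W = 3 - √(6 - 2) = 3 - √4 = 3 - 1*2 = 3 - 2 = 1)
I(S) = -36 + S (I(S) = S - 1*6² = S - 1*36 = S - 36 = -36 + S)
(9*W)*I(2) = (9*1)*(-36 + 2) = 9*(-34) = -306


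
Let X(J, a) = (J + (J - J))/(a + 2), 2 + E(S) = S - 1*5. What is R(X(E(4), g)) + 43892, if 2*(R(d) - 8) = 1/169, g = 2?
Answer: 14838201/338 ≈ 43900.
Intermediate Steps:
E(S) = -7 + S (E(S) = -2 + (S - 1*5) = -2 + (S - 5) = -2 + (-5 + S) = -7 + S)
X(J, a) = J/(2 + a) (X(J, a) = (J + 0)/(2 + a) = J/(2 + a))
R(d) = 2705/338 (R(d) = 8 + (1/2)/169 = 8 + (1/2)*(1/169) = 8 + 1/338 = 2705/338)
R(X(E(4), g)) + 43892 = 2705/338 + 43892 = 14838201/338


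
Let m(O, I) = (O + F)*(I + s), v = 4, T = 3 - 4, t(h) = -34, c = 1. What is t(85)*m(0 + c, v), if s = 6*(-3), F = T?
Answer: 0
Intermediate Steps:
T = -1
F = -1
s = -18
m(O, I) = (-1 + O)*(-18 + I) (m(O, I) = (O - 1)*(I - 18) = (-1 + O)*(-18 + I))
t(85)*m(0 + c, v) = -34*(18 - 1*4 - 18*(0 + 1) + 4*(0 + 1)) = -34*(18 - 4 - 18*1 + 4*1) = -34*(18 - 4 - 18 + 4) = -34*0 = 0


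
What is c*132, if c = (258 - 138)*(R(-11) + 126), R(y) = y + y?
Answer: 1647360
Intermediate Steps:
R(y) = 2*y
c = 12480 (c = (258 - 138)*(2*(-11) + 126) = 120*(-22 + 126) = 120*104 = 12480)
c*132 = 12480*132 = 1647360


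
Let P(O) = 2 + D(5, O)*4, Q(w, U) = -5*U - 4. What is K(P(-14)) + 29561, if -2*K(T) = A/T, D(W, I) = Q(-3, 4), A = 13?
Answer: 5557481/188 ≈ 29561.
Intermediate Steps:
Q(w, U) = -4 - 5*U
D(W, I) = -24 (D(W, I) = -4 - 5*4 = -4 - 20 = -24)
P(O) = -94 (P(O) = 2 - 24*4 = 2 - 96 = -94)
K(T) = -13/(2*T)
K(P(-14)) + 29561 = -13/2/(-94) + 29561 = -13/2*(-1/94) + 29561 = 13/188 + 29561 = 5557481/188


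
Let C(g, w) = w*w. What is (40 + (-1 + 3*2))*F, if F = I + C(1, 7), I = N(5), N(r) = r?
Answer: 2430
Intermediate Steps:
C(g, w) = w**2
I = 5
F = 54 (F = 5 + 7**2 = 5 + 49 = 54)
(40 + (-1 + 3*2))*F = (40 + (-1 + 3*2))*54 = (40 + (-1 + 6))*54 = (40 + 5)*54 = 45*54 = 2430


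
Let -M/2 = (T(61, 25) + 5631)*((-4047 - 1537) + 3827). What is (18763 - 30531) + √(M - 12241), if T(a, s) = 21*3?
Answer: -11768 + 5*√799859 ≈ -7296.3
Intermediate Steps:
T(a, s) = 63
M = 20008716 (M = -2*(63 + 5631)*((-4047 - 1537) + 3827) = -11388*(-5584 + 3827) = -11388*(-1757) = -2*(-10004358) = 20008716)
(18763 - 30531) + √(M - 12241) = (18763 - 30531) + √(20008716 - 12241) = -11768 + √19996475 = -11768 + 5*√799859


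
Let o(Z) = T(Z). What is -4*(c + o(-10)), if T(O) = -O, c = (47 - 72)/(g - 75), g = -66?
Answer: -5740/141 ≈ -40.709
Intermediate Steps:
c = 25/141 (c = (47 - 72)/(-66 - 75) = -25/(-141) = -25*(-1/141) = 25/141 ≈ 0.17730)
o(Z) = -Z
-4*(c + o(-10)) = -4*(25/141 - 1*(-10)) = -4*(25/141 + 10) = -4*1435/141 = -5740/141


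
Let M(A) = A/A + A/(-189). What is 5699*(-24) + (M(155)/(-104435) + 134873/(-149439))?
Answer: -134481745592049127/983219703795 ≈ -1.3678e+5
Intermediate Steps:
M(A) = 1 - A/189 (M(A) = 1 + A*(-1/189) = 1 - A/189)
5699*(-24) + (M(155)/(-104435) + 134873/(-149439)) = 5699*(-24) + ((1 - 1/189*155)/(-104435) + 134873/(-149439)) = -136776 + ((1 - 155/189)*(-1/104435) + 134873*(-1/149439)) = -136776 + ((34/189)*(-1/104435) - 134873/149439) = -136776 + (-34/19738215 - 134873/149439) = -136776 - 887385784207/983219703795 = -134481745592049127/983219703795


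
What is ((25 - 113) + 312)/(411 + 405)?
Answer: 14/51 ≈ 0.27451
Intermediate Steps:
((25 - 113) + 312)/(411 + 405) = (-88 + 312)/816 = 224*(1/816) = 14/51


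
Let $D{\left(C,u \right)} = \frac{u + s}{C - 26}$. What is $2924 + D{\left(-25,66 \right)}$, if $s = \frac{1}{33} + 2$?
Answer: $\frac{4918847}{1683} \approx 2922.7$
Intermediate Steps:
$s = \frac{67}{33}$ ($s = \frac{1}{33} + 2 = \frac{67}{33} \approx 2.0303$)
$D{\left(C,u \right)} = \frac{\frac{67}{33} + u}{-26 + C}$ ($D{\left(C,u \right)} = \frac{u + \frac{67}{33}}{C - 26} = \frac{\frac{67}{33} + u}{-26 + C}$)
$2924 + D{\left(-25,66 \right)} = 2924 + \frac{\frac{67}{33} + 66}{-26 - 25} = 2924 + \frac{1}{-51} \cdot \frac{2245}{33} = 2924 - \frac{2245}{1683} = \frac{4918847}{1683}$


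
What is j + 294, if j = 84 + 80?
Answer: 458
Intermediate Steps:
j = 164
j + 294 = 164 + 294 = 458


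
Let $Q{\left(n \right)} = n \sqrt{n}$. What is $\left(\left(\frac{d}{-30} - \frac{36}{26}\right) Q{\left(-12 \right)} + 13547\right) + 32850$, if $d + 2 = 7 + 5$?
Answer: $46397 + \frac{536 i \sqrt{3}}{13} \approx 46397.0 + 71.414 i$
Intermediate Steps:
$d = 10$ ($d = -2 + \left(7 + 5\right) = -2 + 12 = 10$)
$Q{\left(n \right)} = n^{\frac{3}{2}}$
$\left(\left(\frac{d}{-30} - \frac{36}{26}\right) Q{\left(-12 \right)} + 13547\right) + 32850 = \left(\left(\frac{10}{-30} - \frac{36}{26}\right) \left(-12\right)^{\frac{3}{2}} + 13547\right) + 32850 = \left(\left(10 \left(- \frac{1}{30}\right) - \frac{18}{13}\right) \left(- 24 i \sqrt{3}\right) + 13547\right) + 32850 = \left(\left(- \frac{1}{3} - \frac{18}{13}\right) \left(- 24 i \sqrt{3}\right) + 13547\right) + 32850 = \left(- \frac{67 \left(- 24 i \sqrt{3}\right)}{39} + 13547\right) + 32850 = \left(\frac{536 i \sqrt{3}}{13} + 13547\right) + 32850 = \left(13547 + \frac{536 i \sqrt{3}}{13}\right) + 32850 = 46397 + \frac{536 i \sqrt{3}}{13}$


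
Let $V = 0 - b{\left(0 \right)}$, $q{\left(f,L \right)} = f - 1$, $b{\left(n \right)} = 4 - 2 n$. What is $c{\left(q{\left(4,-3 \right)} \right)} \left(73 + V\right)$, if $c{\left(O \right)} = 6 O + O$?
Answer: $1449$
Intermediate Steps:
$q{\left(f,L \right)} = -1 + f$
$V = -4$ ($V = 0 - \left(4 - 0\right) = 0 - \left(4 + 0\right) = 0 - 4 = -4$)
$c{\left(O \right)} = 7 O$
$c{\left(q{\left(4,-3 \right)} \right)} \left(73 + V\right) = 7 \left(-1 + 4\right) \left(73 - 4\right) = 7 \cdot 3 \cdot 69 = 21 \cdot 69 = 1449$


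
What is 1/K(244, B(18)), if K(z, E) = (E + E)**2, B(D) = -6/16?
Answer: 16/9 ≈ 1.7778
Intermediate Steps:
B(D) = -3/8 (B(D) = -6*1/16 = -3/8)
K(z, E) = 4*E**2 (K(z, E) = (2*E)**2 = 4*E**2)
1/K(244, B(18)) = 1/(4*(-3/8)**2) = 1/(4*(9/64)) = 1/(9/16) = 16/9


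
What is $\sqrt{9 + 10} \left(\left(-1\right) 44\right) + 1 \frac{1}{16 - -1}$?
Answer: $\frac{1}{17} - 44 \sqrt{19} \approx -191.73$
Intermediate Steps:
$\sqrt{9 + 10} \left(\left(-1\right) 44\right) + 1 \frac{1}{16 - -1} = \sqrt{19} \left(-44\right) + 1 \frac{1}{16 + 1} = - 44 \sqrt{19} + 1 \cdot \frac{1}{17} = - 44 \sqrt{19} + \frac{1}{17} = \frac{1}{17} - 44 \sqrt{19}$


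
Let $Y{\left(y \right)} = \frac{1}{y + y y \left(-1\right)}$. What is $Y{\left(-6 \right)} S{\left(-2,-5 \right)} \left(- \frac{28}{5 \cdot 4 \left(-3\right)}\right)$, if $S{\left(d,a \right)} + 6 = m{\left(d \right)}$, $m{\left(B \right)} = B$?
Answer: $\frac{4}{45} \approx 0.088889$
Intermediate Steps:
$S{\left(d,a \right)} = -6 + d$
$Y{\left(y \right)} = \frac{1}{y - y^{2}}$ ($Y{\left(y \right)} = \frac{1}{y + y^{2} \left(-1\right)} = \frac{1}{y - y^{2}}$)
$Y{\left(-6 \right)} S{\left(-2,-5 \right)} \left(- \frac{28}{5 \cdot 4 \left(-3\right)}\right) = - \frac{1}{\left(-6\right) \left(-1 - 6\right)} \left(-6 - 2\right) \left(- \frac{28}{5 \cdot 4 \left(-3\right)}\right) = \left(-1\right) \left(- \frac{1}{6}\right) \frac{1}{-7} \left(-8\right) \left(- \frac{28}{20 \left(-3\right)}\right) = \left(-1\right) \left(- \frac{1}{6}\right) \left(- \frac{1}{7}\right) \left(-8\right) \left(- \frac{28}{-60}\right) = \left(- \frac{1}{42}\right) \left(-8\right) \left(\left(-28\right) \left(- \frac{1}{60}\right)\right) = \frac{4}{21} \cdot \frac{7}{15} = \frac{4}{45}$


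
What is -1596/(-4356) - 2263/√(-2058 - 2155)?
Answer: 133/363 + 2263*I*√4213/4213 ≈ 0.36639 + 34.865*I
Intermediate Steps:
-1596/(-4356) - 2263/√(-2058 - 2155) = -1596*(-1/4356) - 2263*(-I*√4213/4213) = 133/363 - 2263*(-I*√4213/4213) = 133/363 - (-2263)*I*√4213/4213 = 133/363 + 2263*I*√4213/4213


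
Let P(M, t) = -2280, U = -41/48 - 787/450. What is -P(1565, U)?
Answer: 2280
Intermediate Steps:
U = -9371/3600 (U = -41*1/48 - 787*1/450 = -41/48 - 787/450 = -9371/3600 ≈ -2.6031)
-P(1565, U) = -1*(-2280) = 2280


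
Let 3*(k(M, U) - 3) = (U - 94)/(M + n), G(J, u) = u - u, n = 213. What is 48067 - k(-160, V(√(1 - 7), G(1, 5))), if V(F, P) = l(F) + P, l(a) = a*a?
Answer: 7642276/159 ≈ 48065.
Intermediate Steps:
l(a) = a²
G(J, u) = 0
V(F, P) = P + F² (V(F, P) = F² + P = P + F²)
k(M, U) = 3 + (-94 + U)/(3*(213 + M)) (k(M, U) = 3 + ((U - 94)/(M + 213))/3 = 3 + ((-94 + U)/(213 + M))/3 = 3 + (-94 + U)/(3*(213 + M)))
48067 - k(-160, V(√(1 - 7), G(1, 5))) = 48067 - (1823 + (0 + (√(1 - 7))²) + 9*(-160))/(3*(213 - 160)) = 48067 - (1823 + (0 + (√(-6))²) - 1440)/(3*53) = 48067 - (1823 + (0 + (I*√6)²) - 1440)/(3*53) = 48067 - (1823 + (0 - 6) - 1440)/(3*53) = 48067 - (1823 - 6 - 1440)/(3*53) = 48067 - 377/(3*53) = 48067 - 1*377/159 = 48067 - 377/159 = 7642276/159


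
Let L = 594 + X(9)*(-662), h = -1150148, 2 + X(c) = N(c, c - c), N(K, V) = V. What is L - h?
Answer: 1152066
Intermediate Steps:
X(c) = -2 (X(c) = -2 + (c - c) = -2 + 0 = -2)
L = 1918 (L = 594 - 2*(-662) = 594 + 1324 = 1918)
L - h = 1918 - 1*(-1150148) = 1918 + 1150148 = 1152066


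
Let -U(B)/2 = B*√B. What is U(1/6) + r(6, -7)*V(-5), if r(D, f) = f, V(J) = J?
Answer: 35 - √6/18 ≈ 34.864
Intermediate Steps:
U(B) = -2*B^(3/2) (U(B) = -2*B*√B = -2*B^(3/2))
U(1/6) + r(6, -7)*V(-5) = -2*√6/36 - 7*(-5) = -√6/18 + 35 = 35 - √6/18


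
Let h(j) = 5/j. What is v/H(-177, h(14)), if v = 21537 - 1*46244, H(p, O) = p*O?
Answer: 345898/885 ≈ 390.85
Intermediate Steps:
H(p, O) = O*p
v = -24707 (v = 21537 - 46244 = -24707)
v/H(-177, h(14)) = -24707/((5/14)*(-177)) = -24707/(-885/14) = -24707*(-14/885) = 345898/885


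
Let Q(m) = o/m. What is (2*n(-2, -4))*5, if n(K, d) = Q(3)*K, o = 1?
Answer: -20/3 ≈ -6.6667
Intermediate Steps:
Q(m) = 1/m
n(K, d) = K/3
(2*n(-2, -4))*5 = (2*((⅓)*(-2)))*5 = (2*(-⅔))*5 = -4/3*5 = -20/3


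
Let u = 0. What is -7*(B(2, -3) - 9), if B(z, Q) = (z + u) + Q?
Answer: 70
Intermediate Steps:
B(z, Q) = Q + z (B(z, Q) = (z + 0) + Q = z + Q = Q + z)
-7*(B(2, -3) - 9) = -7*((-3 + 2) - 9) = -7*(-1 - 9) = -7*(-10) = 70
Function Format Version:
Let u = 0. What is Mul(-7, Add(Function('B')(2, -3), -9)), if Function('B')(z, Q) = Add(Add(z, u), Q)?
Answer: 70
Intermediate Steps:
Function('B')(z, Q) = Add(Q, z) (Function('B')(z, Q) = Add(Add(z, 0), Q) = Add(z, Q) = Add(Q, z))
Mul(-7, Add(Function('B')(2, -3), -9)) = Mul(-7, Add(Add(-3, 2), -9)) = Mul(-7, Add(-1, -9)) = Mul(-7, -10) = 70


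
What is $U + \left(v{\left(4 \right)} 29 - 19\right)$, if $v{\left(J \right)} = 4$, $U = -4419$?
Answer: $-4322$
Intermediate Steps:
$U + \left(v{\left(4 \right)} 29 - 19\right) = -4419 + \left(4 \cdot 29 - 19\right) = -4419 + \left(116 - 19\right) = -4419 + 97 = -4322$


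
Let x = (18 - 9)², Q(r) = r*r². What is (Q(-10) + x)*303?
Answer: -278457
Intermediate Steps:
Q(r) = r³
x = 81 (x = 9² = 81)
(Q(-10) + x)*303 = ((-10)³ + 81)*303 = (-1000 + 81)*303 = -919*303 = -278457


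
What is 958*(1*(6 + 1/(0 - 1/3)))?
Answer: 2874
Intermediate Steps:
958*(1*(6 + 1/(0 - 1/3))) = 958*(1*(6 + 1/(-1/3))) = 958*(1*(6 - 3)) = 958*(1*3) = 958*3 = 2874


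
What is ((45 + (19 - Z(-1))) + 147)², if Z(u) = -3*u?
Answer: 43264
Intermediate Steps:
((45 + (19 - Z(-1))) + 147)² = ((45 + (19 - (-3)*(-1))) + 147)² = ((45 + (19 - 1*3)) + 147)² = ((45 + (19 - 3)) + 147)² = ((45 + 16) + 147)² = (61 + 147)² = 208² = 43264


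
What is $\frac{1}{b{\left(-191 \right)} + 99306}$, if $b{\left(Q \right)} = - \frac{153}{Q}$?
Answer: $\frac{191}{18967599} \approx 1.007 \cdot 10^{-5}$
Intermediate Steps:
$\frac{1}{b{\left(-191 \right)} + 99306} = \frac{1}{- \frac{153}{-191} + 99306} = \frac{1}{\left(-153\right) \left(- \frac{1}{191}\right) + 99306} = \frac{1}{\frac{153}{191} + 99306} = \frac{1}{\frac{18967599}{191}} = \frac{191}{18967599}$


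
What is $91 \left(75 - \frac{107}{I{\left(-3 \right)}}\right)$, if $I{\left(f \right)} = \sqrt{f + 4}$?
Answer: $-2912$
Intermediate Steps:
$I{\left(f \right)} = \sqrt{4 + f}$
$91 \left(75 - \frac{107}{I{\left(-3 \right)}}\right) = 91 \left(75 - \frac{107}{\sqrt{4 - 3}}\right) = 91 \left(75 - \frac{107}{\sqrt{1}}\right) = 91 \left(75 - \frac{107}{1}\right) = 91 \left(75 - 107\right) = 91 \left(-32\right) = -2912$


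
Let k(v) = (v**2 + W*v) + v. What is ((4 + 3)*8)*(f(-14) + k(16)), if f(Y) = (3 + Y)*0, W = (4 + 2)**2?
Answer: 47488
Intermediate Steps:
W = 36 (W = 6**2 = 36)
k(v) = v**2 + 37*v (k(v) = (v**2 + 36*v) + v = v**2 + 37*v)
f(Y) = 0
((4 + 3)*8)*(f(-14) + k(16)) = ((4 + 3)*8)*(0 + 16*(37 + 16)) = (7*8)*(0 + 16*53) = 56*(0 + 848) = 56*848 = 47488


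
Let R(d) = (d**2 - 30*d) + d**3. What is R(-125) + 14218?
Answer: -1919532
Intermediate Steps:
R(d) = d**2 + d**3 - 30*d
R(-125) + 14218 = -125*(-30 - 125 + (-125)**2) + 14218 = -125*(-30 - 125 + 15625) + 14218 = -125*15470 + 14218 = -1933750 + 14218 = -1919532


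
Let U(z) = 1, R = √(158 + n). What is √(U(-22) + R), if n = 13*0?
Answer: √(1 + √158) ≈ 3.6837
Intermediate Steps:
n = 0
R = √158 (R = √(158 + 0) = √158 ≈ 12.570)
√(U(-22) + R) = √(1 + √158)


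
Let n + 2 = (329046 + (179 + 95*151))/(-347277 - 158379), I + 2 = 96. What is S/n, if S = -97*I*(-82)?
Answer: -189033427728/677441 ≈ -2.7904e+5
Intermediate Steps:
I = 94 (I = -2 + 96 = 94)
S = 747676 (S = -97*94*(-82) = -9118*(-82) = 747676)
n = -677441/252828 (n = -2 + (329046 + (179 + 95*151))/(-347277 - 158379) = -2 + (329046 + (179 + 14345))/(-505656) = -2 + (329046 + 14524)*(-1/505656) = -2 + 343570*(-1/505656) = -2 - 171785/252828 = -677441/252828 ≈ -2.6795)
S/n = 747676/(-677441/252828) = 747676*(-252828/677441) = -189033427728/677441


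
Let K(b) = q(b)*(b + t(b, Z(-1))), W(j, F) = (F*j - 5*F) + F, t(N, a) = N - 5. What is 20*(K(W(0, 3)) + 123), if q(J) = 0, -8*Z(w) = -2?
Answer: 2460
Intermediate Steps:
Z(w) = 1/4 (Z(w) = -1/8*(-2) = 1/4)
t(N, a) = -5 + N
W(j, F) = -4*F + F*j (W(j, F) = (-5*F + F*j) + F = -4*F + F*j)
K(b) = 0 (K(b) = 0*(b + (-5 + b)) = 0*(-5 + 2*b) = 0)
20*(K(W(0, 3)) + 123) = 20*(0 + 123) = 20*123 = 2460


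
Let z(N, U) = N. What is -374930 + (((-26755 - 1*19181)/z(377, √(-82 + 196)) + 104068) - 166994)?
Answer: -5693712/13 ≈ -4.3798e+5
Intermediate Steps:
-374930 + (((-26755 - 1*19181)/z(377, √(-82 + 196)) + 104068) - 166994) = -374930 + (((-26755 - 1*19181)/377 + 104068) - 166994) = -374930 + (((-26755 - 19181)*(1/377) + 104068) - 166994) = -374930 + ((-45936*1/377 + 104068) - 166994) = -374930 + ((-1584/13 + 104068) - 166994) = -374930 + (1351300/13 - 166994) = -374930 - 819622/13 = -5693712/13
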